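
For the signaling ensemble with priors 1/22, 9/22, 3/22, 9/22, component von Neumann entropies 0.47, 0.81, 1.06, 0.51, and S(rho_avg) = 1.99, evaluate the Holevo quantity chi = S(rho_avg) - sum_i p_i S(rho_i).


chi = S(rho) - sum_i p_i * S(rho_i)
Weighted entropy = 1/22 * 0.47 + 9/22 * 0.81 + 3/22 * 1.06 + 9/22 * 0.51
= 0.7059
chi = 1.99 - 0.7059
= 1.2841

1.2841


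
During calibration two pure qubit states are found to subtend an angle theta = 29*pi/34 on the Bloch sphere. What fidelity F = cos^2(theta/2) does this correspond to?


For states separated by angle theta on Bloch sphere:
F = cos^2(theta/2)
theta = 29*pi/34 = 2.6796
theta/2 = 1.3398
cos(theta/2) = 0.2290
F = 0.0524

0.0524


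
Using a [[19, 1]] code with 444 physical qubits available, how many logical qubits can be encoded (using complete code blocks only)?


Each code block uses 19 physical qubits for 1 logical qubit(s).
Number of complete blocks = floor(444 / 19) = 23
Logical qubits = 23 * 1
= 23

23


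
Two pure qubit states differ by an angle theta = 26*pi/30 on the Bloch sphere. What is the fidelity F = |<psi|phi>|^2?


For states separated by angle theta on Bloch sphere:
F = cos^2(theta/2)
theta = 26*pi/30 = 2.7227
theta/2 = 1.3614
cos(theta/2) = 0.2079
F = 0.0432

0.0432


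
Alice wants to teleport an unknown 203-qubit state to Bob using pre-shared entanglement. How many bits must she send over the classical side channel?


Quantum teleportation requires 2 classical bits per qubit teleported.
203 qubit(s) -> 2 * 203 = 406 classical bits

406


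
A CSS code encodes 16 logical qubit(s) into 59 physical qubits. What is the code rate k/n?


Code rate R = k/n
= 16/59
= 0.2712

0.2712


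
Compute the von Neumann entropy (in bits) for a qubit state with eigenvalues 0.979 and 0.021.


S = -p*log2(p) - (1-p)*log2(1-p)
p = 0.9790, 1-p = 0.0210
= -0.9790 * log2(0.9790) - 0.0210 * log2(0.0210)
= -(-0.0300) - (-0.1170)
= 0.1470

0.1470


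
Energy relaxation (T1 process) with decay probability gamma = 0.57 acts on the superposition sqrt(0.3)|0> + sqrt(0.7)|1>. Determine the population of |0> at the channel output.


For amplitude damping with parameter gamma on state sqrt(a)|0> + sqrt(b)|1>:
alpha^2 = 0.3, beta^2 = 0.7
P(|0>) = alpha^2 + gamma * beta^2
= 0.3 + 0.57 * 0.7
= 0.3 + 0.3990
= 0.6990

0.6990


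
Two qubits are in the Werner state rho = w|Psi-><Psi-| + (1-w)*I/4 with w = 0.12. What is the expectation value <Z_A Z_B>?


|Psi-> = (|01> - |10>)/sqrt(2)
For the pure Bell state, <Z_A Z_B> = -1 (Bell-state Pauli correlator).
The maximally-mixed part I/4 has tr(I/4 * P tensor P) = 0 for any traceless Pauli P.
So <Z_A Z_B>_rho = w * (-1) + (1 - w) * 0
= 0.12 * (-1)
= -0.1200

-0.1200


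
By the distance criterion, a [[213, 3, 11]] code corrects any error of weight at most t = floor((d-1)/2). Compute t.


Code parameters: [[213, 3, 11]], distance d = 11.
Number of correctable errors = floor((d-1)/2)
= floor((11 - 1)/2)
= floor(10/2)
= 5

5


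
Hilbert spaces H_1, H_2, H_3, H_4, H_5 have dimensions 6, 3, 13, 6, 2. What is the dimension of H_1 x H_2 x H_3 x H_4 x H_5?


dim(H_1 x H_2 x H_3 x H_4 x H_5) = 6 * 3 * 13 * 6 * 2
= 18 * 13 * 6 * 2
= 234 * 6 * 2
= 1404 * 2
= 2808

2808


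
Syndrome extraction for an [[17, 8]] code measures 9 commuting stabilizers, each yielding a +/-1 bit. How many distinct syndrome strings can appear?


Each stabilizer generator gives a binary (+1 or -1) measurement outcome.
With 9 independent generators:
Total syndromes = 2^9
= 512

512


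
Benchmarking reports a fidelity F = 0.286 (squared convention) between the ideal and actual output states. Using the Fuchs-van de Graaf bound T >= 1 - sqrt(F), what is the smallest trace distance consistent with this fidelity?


Fuchs-van de Graaf (squared-fidelity convention): 1 - sqrt(F) <= T <= sqrt(1 - F).
Lower bound: T >= 1 - sqrt(F)
sqrt(F) = sqrt(0.286) = 0.5348
T >= 1 - 0.5348
T >= 0.4652

0.4652


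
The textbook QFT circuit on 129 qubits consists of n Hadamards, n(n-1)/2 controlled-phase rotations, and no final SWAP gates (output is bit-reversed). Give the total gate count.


Hadamard gates: 129
Controlled rotations: n*(n-1)/2 = 129*128/2 = 8256
SWAP gates: 0 (omitted)
Total = 129 + 8256
= 8385

8385


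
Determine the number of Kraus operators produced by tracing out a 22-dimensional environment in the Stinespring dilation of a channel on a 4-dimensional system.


Tracing out the environment in an orthonormal basis {|i>_E} gives Kraus operators K_i = <i|_E U |0>_E.
Number of Kraus operators = dim(H_env) = d_env
= 22

22


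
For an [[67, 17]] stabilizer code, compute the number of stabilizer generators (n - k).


For an [[n,k]] stabilizer code:
Number of stabilizer generators = n - k
= 67 - 17
= 50

50


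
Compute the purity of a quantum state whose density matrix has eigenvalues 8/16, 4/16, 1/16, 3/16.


tr(rho^2) = sum of eigenvalues squared
= (8/16)^2 + (4/16)^2 + (1/16)^2 + (3/16)^2
= (64 + 16 + 1 + 9) / 256
= 90/256
= 0.3516

0.3516


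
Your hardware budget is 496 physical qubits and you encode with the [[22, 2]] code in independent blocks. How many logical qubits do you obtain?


Each code block uses 22 physical qubits for 2 logical qubit(s).
Number of complete blocks = floor(496 / 22) = 22
Logical qubits = 22 * 2
= 44

44


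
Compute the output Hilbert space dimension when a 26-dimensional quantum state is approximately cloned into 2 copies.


Output space = H^(tensor 2) where dim(H) = 26
dim = 26^2
= 676

676


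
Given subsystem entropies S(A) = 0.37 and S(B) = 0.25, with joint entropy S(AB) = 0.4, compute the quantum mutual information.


I(A:B) = S(A) + S(B) - S(AB)
= 0.37 + 0.25 - 0.4
= 0.2200

0.2200


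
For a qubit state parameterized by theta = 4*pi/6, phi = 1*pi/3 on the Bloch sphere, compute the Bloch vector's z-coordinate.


theta = 2.0944, phi = 1.0472
r_z = cos(theta) = -0.5000

-0.5000


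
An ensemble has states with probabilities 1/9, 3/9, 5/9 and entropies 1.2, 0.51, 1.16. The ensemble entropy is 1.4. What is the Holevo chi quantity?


chi = S(rho) - sum_i p_i * S(rho_i)
Weighted entropy = 1/9 * 1.2 + 3/9 * 0.51 + 5/9 * 1.16
= 0.9478
chi = 1.4 - 0.9478
= 0.4522

0.4522


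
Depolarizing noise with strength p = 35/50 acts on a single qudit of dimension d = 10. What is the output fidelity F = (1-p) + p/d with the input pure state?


F = (1-p) + p/d
= (1 - 0.7000) + 0.7000/10
= 0.3000 + 0.0700
= 0.3700

0.3700


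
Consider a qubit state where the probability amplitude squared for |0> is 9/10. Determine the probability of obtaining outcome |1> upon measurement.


|alpha|^2 = 9/10 = 0.9000
|beta|^2 = 1 - 9/10 = 1/10 = 0.1000
P(|1>) = |beta|^2 = 0.1000

0.1000


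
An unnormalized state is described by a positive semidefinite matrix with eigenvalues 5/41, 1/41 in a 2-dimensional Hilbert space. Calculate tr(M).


tr(M) = sum of eigenvalues
= 5/41 + 1/41
= 6/41
= 0.1463

0.1463


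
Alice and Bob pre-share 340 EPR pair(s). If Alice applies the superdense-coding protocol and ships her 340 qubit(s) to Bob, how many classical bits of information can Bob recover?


Superdense coding allows 2 classical bits per shared entangled pair.
340 pair(s) -> 2 * 340 = 680 classical bits

680


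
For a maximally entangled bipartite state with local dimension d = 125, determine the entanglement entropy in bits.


For a maximally entangled state in d x d:
S = log2(d) = log2(125)
= 6.9658

6.9658


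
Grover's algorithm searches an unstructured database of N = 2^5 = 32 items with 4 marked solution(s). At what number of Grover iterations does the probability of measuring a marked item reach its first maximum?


After j Grover iterations the success probability is P(j) = sin^2((2j+1)*theta), where sin(theta) = sqrt(k/N).
N = 2^5 = 32, k = 4
sin(theta) = sqrt(k/N) = 0.3535533906
theta = arcsin(sqrt(k/N)) = 0.3613671239 rad
P(j) reaches its first maximum when (2j+1)*theta is as close as possible to pi/2, i.e. j = round(pi/(4*theta) - 1/2).
pi/(4*theta) - 1/2 = 1.6734
(For comparison, the common estimate pi/4 * sqrt(N/k) = 2.2214; the exact maximiser is used here.)
Optimal iterations = 2

2


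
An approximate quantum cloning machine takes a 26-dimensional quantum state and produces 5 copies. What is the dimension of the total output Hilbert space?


Output space = H^(tensor 5) where dim(H) = 26
dim = 26^5
= 676 (after 2 factors)
= 17576 (after 3 factors)
= 456976 (after 4 factors)
= 11881376 (after 5 factors)
= 11881376

11881376


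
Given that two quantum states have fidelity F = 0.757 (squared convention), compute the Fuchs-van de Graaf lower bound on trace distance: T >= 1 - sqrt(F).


Fuchs-van de Graaf (squared-fidelity convention): 1 - sqrt(F) <= T <= sqrt(1 - F).
Lower bound: T >= 1 - sqrt(F)
sqrt(F) = sqrt(0.757) = 0.8701
T >= 1 - 0.8701
T >= 0.1299

0.1299


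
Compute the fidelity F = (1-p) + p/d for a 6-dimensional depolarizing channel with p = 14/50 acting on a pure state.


F = (1-p) + p/d
= (1 - 0.2800) + 0.2800/6
= 0.7200 + 0.0467
= 0.7667

0.7667


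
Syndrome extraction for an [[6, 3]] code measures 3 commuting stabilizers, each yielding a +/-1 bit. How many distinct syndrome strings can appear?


Each stabilizer generator gives a binary (+1 or -1) measurement outcome.
With 3 independent generators:
Total syndromes = 2^3
= 8

8


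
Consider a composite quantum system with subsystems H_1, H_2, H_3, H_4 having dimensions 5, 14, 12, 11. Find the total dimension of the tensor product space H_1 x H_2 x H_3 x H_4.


dim(H_1 x H_2 x H_3 x H_4) = 5 * 14 * 12 * 11
= 70 * 12 * 11
= 840 * 11
= 9240

9240


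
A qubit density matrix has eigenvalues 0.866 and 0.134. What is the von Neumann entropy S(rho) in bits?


S = -p*log2(p) - (1-p)*log2(1-p)
p = 0.8660, 1-p = 0.1340
= -0.8660 * log2(0.8660) - 0.1340 * log2(0.1340)
= -(-0.1797) - (-0.3886)
= 0.5683

0.5683


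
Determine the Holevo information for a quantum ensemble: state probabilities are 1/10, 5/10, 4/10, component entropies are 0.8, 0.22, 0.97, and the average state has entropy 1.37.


chi = S(rho) - sum_i p_i * S(rho_i)
Weighted entropy = 1/10 * 0.8 + 5/10 * 0.22 + 4/10 * 0.97
= 0.5780
chi = 1.37 - 0.5780
= 0.7920

0.7920


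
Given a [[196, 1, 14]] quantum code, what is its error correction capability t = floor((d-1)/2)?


Code parameters: [[196, 1, 14]], distance d = 14.
Number of correctable errors = floor((d-1)/2)
= floor((14 - 1)/2)
= floor(13/2)
= 6

6


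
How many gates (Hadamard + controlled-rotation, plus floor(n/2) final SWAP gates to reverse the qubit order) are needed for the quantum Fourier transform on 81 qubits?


Hadamard gates: 81
Controlled rotations: n*(n-1)/2 = 81*80/2 = 3240
SWAP gates: floor(n/2) = floor(81/2) = 40
Total = 81 + 3240 + 40
= 3361

3361


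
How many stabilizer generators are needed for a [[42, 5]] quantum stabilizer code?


For an [[n,k]] stabilizer code:
Number of stabilizer generators = n - k
= 42 - 5
= 37

37


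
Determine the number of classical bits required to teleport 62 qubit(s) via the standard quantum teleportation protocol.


Quantum teleportation requires 2 classical bits per qubit teleported.
62 qubit(s) -> 2 * 62 = 124 classical bits

124


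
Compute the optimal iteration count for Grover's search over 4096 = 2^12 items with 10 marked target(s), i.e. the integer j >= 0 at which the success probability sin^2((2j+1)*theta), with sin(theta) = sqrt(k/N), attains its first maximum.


After j Grover iterations the success probability is P(j) = sin^2((2j+1)*theta), where sin(theta) = sqrt(k/N).
N = 2^12 = 4096, k = 10
sin(theta) = sqrt(k/N) = 0.04941058844
theta = arcsin(sqrt(k/N)) = 0.04943071578 rad
P(j) reaches its first maximum when (2j+1)*theta is as close as possible to pi/2, i.e. j = round(pi/(4*theta) - 1/2).
pi/(4*theta) - 1/2 = 15.3889
(For comparison, the common estimate pi/4 * sqrt(N/k) = 15.8953; the exact maximiser is used here.)
Optimal iterations = 15

15


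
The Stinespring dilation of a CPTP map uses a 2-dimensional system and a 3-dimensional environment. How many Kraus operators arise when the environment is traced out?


Tracing out the environment in an orthonormal basis {|i>_E} gives Kraus operators K_i = <i|_E U |0>_E.
Number of Kraus operators = dim(H_env) = d_env
= 3

3


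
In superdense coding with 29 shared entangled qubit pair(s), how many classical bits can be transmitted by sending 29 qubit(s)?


Superdense coding allows 2 classical bits per shared entangled pair.
29 pair(s) -> 2 * 29 = 58 classical bits

58


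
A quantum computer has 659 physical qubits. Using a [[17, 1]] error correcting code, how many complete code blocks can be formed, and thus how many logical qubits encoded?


Each code block uses 17 physical qubits for 1 logical qubit(s).
Number of complete blocks = floor(659 / 17) = 38
Logical qubits = 38 * 1
= 38

38


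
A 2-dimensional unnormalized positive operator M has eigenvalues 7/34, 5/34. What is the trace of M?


tr(M) = sum of eigenvalues
= 7/34 + 5/34
= 12/34
= 0.3529

0.3529


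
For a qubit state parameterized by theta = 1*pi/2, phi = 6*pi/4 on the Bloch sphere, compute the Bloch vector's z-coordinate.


theta = 1.5708, phi = 4.7124
r_z = cos(theta) = 0.0000

0.0000


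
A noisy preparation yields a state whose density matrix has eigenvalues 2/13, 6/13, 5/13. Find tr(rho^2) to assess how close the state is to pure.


tr(rho^2) = sum of eigenvalues squared
= (2/13)^2 + (6/13)^2 + (5/13)^2
= (4 + 36 + 25) / 169
= 65/169
= 0.3846

0.3846


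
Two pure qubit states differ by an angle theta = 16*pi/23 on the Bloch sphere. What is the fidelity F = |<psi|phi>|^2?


For states separated by angle theta on Bloch sphere:
F = cos^2(theta/2)
theta = 16*pi/23 = 2.1855
theta/2 = 1.0927
cos(theta/2) = 0.4601
F = 0.2117

0.2117


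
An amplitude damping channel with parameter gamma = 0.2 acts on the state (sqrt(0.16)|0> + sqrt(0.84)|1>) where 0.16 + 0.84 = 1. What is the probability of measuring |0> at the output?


For amplitude damping with parameter gamma on state sqrt(a)|0> + sqrt(b)|1>:
alpha^2 = 0.16, beta^2 = 0.84
P(|0>) = alpha^2 + gamma * beta^2
= 0.16 + 0.2 * 0.84
= 0.16 + 0.1680
= 0.3280

0.3280


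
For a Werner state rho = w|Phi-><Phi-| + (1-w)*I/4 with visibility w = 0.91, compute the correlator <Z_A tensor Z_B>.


|Phi-> = (|00> - |11>)/sqrt(2)
For the pure Bell state, <Z_A Z_B> = +1 (Bell-state Pauli correlator).
The maximally-mixed part I/4 has tr(I/4 * P tensor P) = 0 for any traceless Pauli P.
So <Z_A Z_B>_rho = w * (+1) + (1 - w) * 0
= 0.91 * (+1)
= 0.9100

0.9100


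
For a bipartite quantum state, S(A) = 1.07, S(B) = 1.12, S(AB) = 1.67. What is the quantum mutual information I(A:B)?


I(A:B) = S(A) + S(B) - S(AB)
= 1.07 + 1.12 - 1.67
= 0.5200

0.5200


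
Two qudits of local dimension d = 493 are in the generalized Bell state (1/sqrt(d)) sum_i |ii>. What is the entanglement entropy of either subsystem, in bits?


For a maximally entangled state in d x d:
S = log2(d) = log2(493)
= 8.9454

8.9454


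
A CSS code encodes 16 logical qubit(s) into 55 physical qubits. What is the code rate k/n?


Code rate R = k/n
= 16/55
= 0.2909

0.2909


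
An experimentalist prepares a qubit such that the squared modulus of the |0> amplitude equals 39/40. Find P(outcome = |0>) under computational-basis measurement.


|alpha|^2 = 39/40 = 0.9750
|beta|^2 = 1 - 39/40 = 1/40 = 0.0250
P(|0>) = |alpha|^2 = 0.9750

0.9750


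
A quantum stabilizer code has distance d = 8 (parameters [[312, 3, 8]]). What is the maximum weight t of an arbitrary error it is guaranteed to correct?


Code parameters: [[312, 3, 8]], distance d = 8.
Number of correctable errors = floor((d-1)/2)
= floor((8 - 1)/2)
= floor(7/2)
= 3

3


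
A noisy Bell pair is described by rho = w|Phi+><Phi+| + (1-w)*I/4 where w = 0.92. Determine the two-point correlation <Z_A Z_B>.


|Phi+> = (|00> + |11>)/sqrt(2)
For the pure Bell state, <Z_A Z_B> = +1 (Bell-state Pauli correlator).
The maximally-mixed part I/4 has tr(I/4 * P tensor P) = 0 for any traceless Pauli P.
So <Z_A Z_B>_rho = w * (+1) + (1 - w) * 0
= 0.92 * (+1)
= 0.9200

0.9200


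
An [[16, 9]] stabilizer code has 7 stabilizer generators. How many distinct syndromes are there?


Each stabilizer generator gives a binary (+1 or -1) measurement outcome.
With 7 independent generators:
Total syndromes = 2^7
= 128

128


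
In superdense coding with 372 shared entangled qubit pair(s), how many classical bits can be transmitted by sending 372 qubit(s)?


Superdense coding allows 2 classical bits per shared entangled pair.
372 pair(s) -> 2 * 372 = 744 classical bits

744


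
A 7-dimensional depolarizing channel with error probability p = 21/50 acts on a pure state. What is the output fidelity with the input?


F = (1-p) + p/d
= (1 - 0.4200) + 0.4200/7
= 0.5800 + 0.0600
= 0.6400

0.6400


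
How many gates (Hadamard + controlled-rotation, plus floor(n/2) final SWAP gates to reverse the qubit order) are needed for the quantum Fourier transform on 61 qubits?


Hadamard gates: 61
Controlled rotations: n*(n-1)/2 = 61*60/2 = 1830
SWAP gates: floor(n/2) = floor(61/2) = 30
Total = 61 + 1830 + 30
= 1921

1921


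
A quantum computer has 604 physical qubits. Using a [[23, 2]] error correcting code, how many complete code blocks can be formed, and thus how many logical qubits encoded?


Each code block uses 23 physical qubits for 2 logical qubit(s).
Number of complete blocks = floor(604 / 23) = 26
Logical qubits = 26 * 2
= 52

52


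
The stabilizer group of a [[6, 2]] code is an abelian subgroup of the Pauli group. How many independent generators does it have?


For an [[n,k]] stabilizer code:
Number of stabilizer generators = n - k
= 6 - 2
= 4

4


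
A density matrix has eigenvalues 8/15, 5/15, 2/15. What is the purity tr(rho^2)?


tr(rho^2) = sum of eigenvalues squared
= (8/15)^2 + (5/15)^2 + (2/15)^2
= (64 + 25 + 4) / 225
= 93/225
= 0.4133

0.4133


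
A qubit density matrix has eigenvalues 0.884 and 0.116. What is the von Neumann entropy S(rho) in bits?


S = -p*log2(p) - (1-p)*log2(1-p)
p = 0.8840, 1-p = 0.1160
= -0.8840 * log2(0.8840) - 0.1160 * log2(0.1160)
= -(-0.1572) - (-0.3605)
= 0.5178

0.5178


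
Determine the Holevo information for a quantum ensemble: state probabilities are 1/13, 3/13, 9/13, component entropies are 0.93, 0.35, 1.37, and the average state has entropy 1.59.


chi = S(rho) - sum_i p_i * S(rho_i)
Weighted entropy = 1/13 * 0.93 + 3/13 * 0.35 + 9/13 * 1.37
= 1.1008
chi = 1.59 - 1.1008
= 0.4892

0.4892


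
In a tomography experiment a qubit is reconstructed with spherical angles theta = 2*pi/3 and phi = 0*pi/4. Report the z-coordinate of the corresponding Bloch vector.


theta = 2.0944, phi = 0.0000
r_z = cos(theta) = -0.5000

-0.5000


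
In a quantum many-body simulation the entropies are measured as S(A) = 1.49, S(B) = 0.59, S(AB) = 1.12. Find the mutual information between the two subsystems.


I(A:B) = S(A) + S(B) - S(AB)
= 1.49 + 0.59 - 1.12
= 0.9600

0.9600


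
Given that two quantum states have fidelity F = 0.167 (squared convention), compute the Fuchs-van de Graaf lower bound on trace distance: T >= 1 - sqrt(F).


Fuchs-van de Graaf (squared-fidelity convention): 1 - sqrt(F) <= T <= sqrt(1 - F).
Lower bound: T >= 1 - sqrt(F)
sqrt(F) = sqrt(0.167) = 0.4087
T >= 1 - 0.4087
T >= 0.5913

0.5913


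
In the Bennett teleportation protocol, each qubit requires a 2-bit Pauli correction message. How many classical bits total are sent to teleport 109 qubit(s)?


Quantum teleportation requires 2 classical bits per qubit teleported.
109 qubit(s) -> 2 * 109 = 218 classical bits

218


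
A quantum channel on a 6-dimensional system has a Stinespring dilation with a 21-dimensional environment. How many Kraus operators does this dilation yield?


Tracing out the environment in an orthonormal basis {|i>_E} gives Kraus operators K_i = <i|_E U |0>_E.
Number of Kraus operators = dim(H_env) = d_env
= 21

21


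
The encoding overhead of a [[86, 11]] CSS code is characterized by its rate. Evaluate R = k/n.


Code rate R = k/n
= 11/86
= 0.1279

0.1279


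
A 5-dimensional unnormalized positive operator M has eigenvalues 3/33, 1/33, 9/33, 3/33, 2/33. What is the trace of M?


tr(M) = sum of eigenvalues
= 3/33 + 1/33 + 9/33 + 3/33 + 2/33
= 18/33
= 0.5455

0.5455


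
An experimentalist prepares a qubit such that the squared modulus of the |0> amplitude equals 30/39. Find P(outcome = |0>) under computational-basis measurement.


|alpha|^2 = 30/39 = 0.7692
|beta|^2 = 1 - 30/39 = 9/39 = 0.2308
P(|0>) = |alpha|^2 = 0.7692

0.7692


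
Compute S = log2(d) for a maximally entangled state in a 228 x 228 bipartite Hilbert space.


For a maximally entangled state in d x d:
S = log2(d) = log2(228)
= 7.8329

7.8329


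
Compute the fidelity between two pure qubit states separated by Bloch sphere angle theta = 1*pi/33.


For states separated by angle theta on Bloch sphere:
F = cos^2(theta/2)
theta = 1*pi/33 = 0.0952
theta/2 = 0.0476
cos(theta/2) = 0.9989
F = 0.9977

0.9977


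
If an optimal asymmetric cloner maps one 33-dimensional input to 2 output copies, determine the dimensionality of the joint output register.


Output space = H^(tensor 2) where dim(H) = 33
dim = 33^2
= 1089

1089


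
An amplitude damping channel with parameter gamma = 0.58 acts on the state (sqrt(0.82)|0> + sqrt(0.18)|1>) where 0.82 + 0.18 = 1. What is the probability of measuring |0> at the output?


For amplitude damping with parameter gamma on state sqrt(a)|0> + sqrt(b)|1>:
alpha^2 = 0.82, beta^2 = 0.18
P(|0>) = alpha^2 + gamma * beta^2
= 0.82 + 0.58 * 0.18
= 0.82 + 0.1044
= 0.9244

0.9244


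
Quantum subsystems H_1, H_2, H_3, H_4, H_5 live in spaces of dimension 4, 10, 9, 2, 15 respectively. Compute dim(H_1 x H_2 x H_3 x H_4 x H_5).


dim(H_1 x H_2 x H_3 x H_4 x H_5) = 4 * 10 * 9 * 2 * 15
= 40 * 9 * 2 * 15
= 360 * 2 * 15
= 720 * 15
= 10800

10800


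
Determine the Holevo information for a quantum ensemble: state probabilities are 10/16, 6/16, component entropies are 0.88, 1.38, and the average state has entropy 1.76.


chi = S(rho) - sum_i p_i * S(rho_i)
Weighted entropy = 10/16 * 0.88 + 6/16 * 1.38
= 1.0675
chi = 1.76 - 1.0675
= 0.6925

0.6925


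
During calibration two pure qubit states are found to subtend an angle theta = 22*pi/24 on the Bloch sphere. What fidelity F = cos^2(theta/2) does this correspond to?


For states separated by angle theta on Bloch sphere:
F = cos^2(theta/2)
theta = 22*pi/24 = 2.8798
theta/2 = 1.4399
cos(theta/2) = 0.1305
F = 0.0170

0.0170


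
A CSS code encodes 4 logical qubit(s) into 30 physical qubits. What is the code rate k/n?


Code rate R = k/n
= 4/30
= 0.1333

0.1333


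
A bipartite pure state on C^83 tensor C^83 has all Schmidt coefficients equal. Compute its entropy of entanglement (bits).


For a maximally entangled state in d x d:
S = log2(d) = log2(83)
= 6.3750

6.3750


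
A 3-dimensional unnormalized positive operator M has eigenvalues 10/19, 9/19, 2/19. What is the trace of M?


tr(M) = sum of eigenvalues
= 10/19 + 9/19 + 2/19
= 21/19
= 1.1053

1.1053


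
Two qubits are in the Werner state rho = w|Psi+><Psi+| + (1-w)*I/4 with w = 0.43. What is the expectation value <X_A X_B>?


|Psi+> = (|01> + |10>)/sqrt(2)
For the pure Bell state, <X_A X_B> = +1 (Bell-state Pauli correlator).
The maximally-mixed part I/4 has tr(I/4 * P tensor P) = 0 for any traceless Pauli P.
So <X_A X_B>_rho = w * (+1) + (1 - w) * 0
= 0.43 * (+1)
= 0.4300

0.4300


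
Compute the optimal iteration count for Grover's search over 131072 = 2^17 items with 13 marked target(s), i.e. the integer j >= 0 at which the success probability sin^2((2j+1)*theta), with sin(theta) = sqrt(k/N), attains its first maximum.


After j Grover iterations the success probability is P(j) = sin^2((2j+1)*theta), where sin(theta) = sqrt(k/N).
N = 2^17 = 131072, k = 13
sin(theta) = sqrt(k/N) = 0.009959022487
theta = arcsin(sqrt(k/N)) = 0.009959187121 rad
P(j) reaches its first maximum when (2j+1)*theta is as close as possible to pi/2, i.e. j = round(pi/(4*theta) - 1/2).
pi/(4*theta) - 1/2 = 78.3617
(For comparison, the common estimate pi/4 * sqrt(N/k) = 78.8630; the exact maximiser is used here.)
Optimal iterations = 78

78


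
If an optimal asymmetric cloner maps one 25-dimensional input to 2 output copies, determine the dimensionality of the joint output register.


Output space = H^(tensor 2) where dim(H) = 25
dim = 25^2
= 625

625


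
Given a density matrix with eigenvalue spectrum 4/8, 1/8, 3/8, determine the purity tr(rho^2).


tr(rho^2) = sum of eigenvalues squared
= (4/8)^2 + (1/8)^2 + (3/8)^2
= (16 + 1 + 9) / 64
= 26/64
= 0.4062

0.4062


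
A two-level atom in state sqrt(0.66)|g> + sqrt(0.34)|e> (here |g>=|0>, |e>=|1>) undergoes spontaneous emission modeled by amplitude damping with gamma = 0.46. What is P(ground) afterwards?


For amplitude damping with parameter gamma on state sqrt(a)|0> + sqrt(b)|1>:
alpha^2 = 0.66, beta^2 = 0.34
P(|0>) = alpha^2 + gamma * beta^2
= 0.66 + 0.46 * 0.34
= 0.66 + 0.1564
= 0.8164

0.8164


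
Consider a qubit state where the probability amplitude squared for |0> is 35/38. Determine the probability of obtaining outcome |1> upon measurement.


|alpha|^2 = 35/38 = 0.9211
|beta|^2 = 1 - 35/38 = 3/38 = 0.0789
P(|1>) = |beta|^2 = 0.0789

0.0789


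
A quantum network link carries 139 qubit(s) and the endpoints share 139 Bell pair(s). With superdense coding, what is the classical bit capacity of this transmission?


Superdense coding allows 2 classical bits per shared entangled pair.
139 pair(s) -> 2 * 139 = 278 classical bits

278


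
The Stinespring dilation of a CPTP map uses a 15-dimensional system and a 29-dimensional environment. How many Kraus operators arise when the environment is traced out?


Tracing out the environment in an orthonormal basis {|i>_E} gives Kraus operators K_i = <i|_E U |0>_E.
Number of Kraus operators = dim(H_env) = d_env
= 29

29


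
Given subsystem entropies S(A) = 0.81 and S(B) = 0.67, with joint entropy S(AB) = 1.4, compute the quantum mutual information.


I(A:B) = S(A) + S(B) - S(AB)
= 0.81 + 0.67 - 1.4
= 0.0800

0.0800


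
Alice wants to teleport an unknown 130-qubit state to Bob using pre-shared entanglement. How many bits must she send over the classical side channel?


Quantum teleportation requires 2 classical bits per qubit teleported.
130 qubit(s) -> 2 * 130 = 260 classical bits

260


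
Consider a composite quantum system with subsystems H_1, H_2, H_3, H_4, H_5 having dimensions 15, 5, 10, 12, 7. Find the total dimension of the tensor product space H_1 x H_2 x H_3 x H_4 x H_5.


dim(H_1 x H_2 x H_3 x H_4 x H_5) = 15 * 5 * 10 * 12 * 7
= 75 * 10 * 12 * 7
= 750 * 12 * 7
= 9000 * 7
= 63000

63000


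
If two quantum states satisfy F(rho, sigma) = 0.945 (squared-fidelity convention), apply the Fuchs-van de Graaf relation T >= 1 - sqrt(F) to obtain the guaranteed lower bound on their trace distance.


Fuchs-van de Graaf (squared-fidelity convention): 1 - sqrt(F) <= T <= sqrt(1 - F).
Lower bound: T >= 1 - sqrt(F)
sqrt(F) = sqrt(0.945) = 0.9721
T >= 1 - 0.9721
T >= 0.0279

0.0279


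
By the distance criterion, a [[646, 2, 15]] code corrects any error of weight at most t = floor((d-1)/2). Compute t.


Code parameters: [[646, 2, 15]], distance d = 15.
Number of correctable errors = floor((d-1)/2)
= floor((15 - 1)/2)
= floor(14/2)
= 7

7


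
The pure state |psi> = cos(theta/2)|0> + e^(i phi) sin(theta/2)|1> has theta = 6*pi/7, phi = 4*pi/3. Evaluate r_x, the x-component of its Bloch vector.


theta = 2.6928, phi = 4.1888
r_x = sin(theta)*cos(phi) = 0.4339 * -0.5000
r_x = -0.2169

-0.2169


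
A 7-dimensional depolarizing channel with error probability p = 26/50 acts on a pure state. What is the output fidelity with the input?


F = (1-p) + p/d
= (1 - 0.5200) + 0.5200/7
= 0.4800 + 0.0743
= 0.5543

0.5543


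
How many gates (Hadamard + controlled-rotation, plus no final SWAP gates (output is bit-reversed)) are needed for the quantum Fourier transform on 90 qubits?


Hadamard gates: 90
Controlled rotations: n*(n-1)/2 = 90*89/2 = 4005
SWAP gates: 0 (omitted)
Total = 90 + 4005
= 4095

4095


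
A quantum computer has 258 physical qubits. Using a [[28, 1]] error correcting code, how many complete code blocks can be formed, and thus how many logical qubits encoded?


Each code block uses 28 physical qubits for 1 logical qubit(s).
Number of complete blocks = floor(258 / 28) = 9
Logical qubits = 9 * 1
= 9

9


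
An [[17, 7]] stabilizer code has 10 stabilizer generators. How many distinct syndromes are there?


Each stabilizer generator gives a binary (+1 or -1) measurement outcome.
With 10 independent generators:
Total syndromes = 2^10
= 1024

1024


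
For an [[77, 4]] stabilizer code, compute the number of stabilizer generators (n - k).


For an [[n,k]] stabilizer code:
Number of stabilizer generators = n - k
= 77 - 4
= 73

73


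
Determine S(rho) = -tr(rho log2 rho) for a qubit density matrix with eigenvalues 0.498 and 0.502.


S = -p*log2(p) - (1-p)*log2(1-p)
p = 0.4980, 1-p = 0.5020
= -0.4980 * log2(0.4980) - 0.5020 * log2(0.5020)
= -(-0.5009) - (-0.4991)
= 1.0000

1.0000


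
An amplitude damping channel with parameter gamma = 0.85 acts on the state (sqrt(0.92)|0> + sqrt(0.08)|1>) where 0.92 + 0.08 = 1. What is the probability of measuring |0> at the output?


For amplitude damping with parameter gamma on state sqrt(a)|0> + sqrt(b)|1>:
alpha^2 = 0.92, beta^2 = 0.08
P(|0>) = alpha^2 + gamma * beta^2
= 0.92 + 0.85 * 0.08
= 0.92 + 0.0680
= 0.9880

0.9880


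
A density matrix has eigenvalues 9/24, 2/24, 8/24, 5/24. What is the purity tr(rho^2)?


tr(rho^2) = sum of eigenvalues squared
= (9/24)^2 + (2/24)^2 + (8/24)^2 + (5/24)^2
= (81 + 4 + 64 + 25) / 576
= 174/576
= 0.3021

0.3021


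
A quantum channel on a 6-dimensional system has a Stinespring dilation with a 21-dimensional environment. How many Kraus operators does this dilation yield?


Tracing out the environment in an orthonormal basis {|i>_E} gives Kraus operators K_i = <i|_E U |0>_E.
Number of Kraus operators = dim(H_env) = d_env
= 21

21


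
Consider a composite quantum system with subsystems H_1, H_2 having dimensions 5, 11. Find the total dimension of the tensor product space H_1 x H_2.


dim(H_1 x H_2) = 5 * 11
= 55

55


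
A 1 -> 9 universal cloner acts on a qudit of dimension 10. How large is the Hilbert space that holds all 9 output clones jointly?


Output space = H^(tensor 9) where dim(H) = 10
dim = 10^9
= 100 (after 2 factors)
= 1000 (after 3 factors)
= 10000 (after 4 factors)
= 100000 (after 5 factors)
= 1000000 (after 6 factors)
= 10000000 (after 7 factors)
= 100000000 (after 8 factors)
= 1000000000 (after 9 factors)
= 1000000000

1000000000


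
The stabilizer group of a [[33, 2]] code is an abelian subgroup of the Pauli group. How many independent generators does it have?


For an [[n,k]] stabilizer code:
Number of stabilizer generators = n - k
= 33 - 2
= 31

31


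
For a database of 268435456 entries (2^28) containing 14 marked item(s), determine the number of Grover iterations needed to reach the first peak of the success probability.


After j Grover iterations the success probability is P(j) = sin^2((2j+1)*theta), where sin(theta) = sqrt(k/N).
N = 2^28 = 268435456, k = 14
sin(theta) = sqrt(k/N) = 0.0002283726432
theta = arcsin(sqrt(k/N)) = 0.0002283726452 rad
P(j) reaches its first maximum when (2j+1)*theta is as close as possible to pi/2, i.e. j = round(pi/(4*theta) - 1/2).
pi/(4*theta) - 1/2 = 3438.6079
(For comparison, the common estimate pi/4 * sqrt(N/k) = 3439.1079; the exact maximiser is used here.)
Optimal iterations = 3439

3439


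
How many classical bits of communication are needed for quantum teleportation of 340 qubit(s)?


Quantum teleportation requires 2 classical bits per qubit teleported.
340 qubit(s) -> 2 * 340 = 680 classical bits

680


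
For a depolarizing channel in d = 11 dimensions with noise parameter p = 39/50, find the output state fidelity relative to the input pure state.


F = (1-p) + p/d
= (1 - 0.7800) + 0.7800/11
= 0.2200 + 0.0709
= 0.2909

0.2909


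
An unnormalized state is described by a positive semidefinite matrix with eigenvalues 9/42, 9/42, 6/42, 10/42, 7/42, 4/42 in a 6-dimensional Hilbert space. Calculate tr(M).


tr(M) = sum of eigenvalues
= 9/42 + 9/42 + 6/42 + 10/42 + 7/42 + 4/42
= 45/42
= 1.0714

1.0714


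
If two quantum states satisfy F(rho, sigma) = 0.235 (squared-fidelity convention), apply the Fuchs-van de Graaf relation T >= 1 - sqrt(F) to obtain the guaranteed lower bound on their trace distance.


Fuchs-van de Graaf (squared-fidelity convention): 1 - sqrt(F) <= T <= sqrt(1 - F).
Lower bound: T >= 1 - sqrt(F)
sqrt(F) = sqrt(0.235) = 0.4848
T >= 1 - 0.4848
T >= 0.5152

0.5152


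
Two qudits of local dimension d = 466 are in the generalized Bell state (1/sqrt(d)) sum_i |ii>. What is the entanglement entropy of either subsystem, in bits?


For a maximally entangled state in d x d:
S = log2(d) = log2(466)
= 8.8642

8.8642


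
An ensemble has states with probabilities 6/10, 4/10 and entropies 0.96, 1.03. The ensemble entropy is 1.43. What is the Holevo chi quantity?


chi = S(rho) - sum_i p_i * S(rho_i)
Weighted entropy = 6/10 * 0.96 + 4/10 * 1.03
= 0.9880
chi = 1.43 - 0.9880
= 0.4420

0.4420


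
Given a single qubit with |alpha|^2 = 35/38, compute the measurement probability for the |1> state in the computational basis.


|alpha|^2 = 35/38 = 0.9211
|beta|^2 = 1 - 35/38 = 3/38 = 0.0789
P(|1>) = |beta|^2 = 0.0789

0.0789


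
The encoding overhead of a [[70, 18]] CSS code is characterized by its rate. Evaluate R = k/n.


Code rate R = k/n
= 18/70
= 0.2571

0.2571


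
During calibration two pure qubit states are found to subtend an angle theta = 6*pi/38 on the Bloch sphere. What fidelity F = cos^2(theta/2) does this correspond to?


For states separated by angle theta on Bloch sphere:
F = cos^2(theta/2)
theta = 6*pi/38 = 0.4960
theta/2 = 0.2480
cos(theta/2) = 0.9694
F = 0.9397

0.9397


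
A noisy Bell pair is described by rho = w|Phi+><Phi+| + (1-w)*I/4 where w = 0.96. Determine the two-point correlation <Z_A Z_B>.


|Phi+> = (|00> + |11>)/sqrt(2)
For the pure Bell state, <Z_A Z_B> = +1 (Bell-state Pauli correlator).
The maximally-mixed part I/4 has tr(I/4 * P tensor P) = 0 for any traceless Pauli P.
So <Z_A Z_B>_rho = w * (+1) + (1 - w) * 0
= 0.96 * (+1)
= 0.9600

0.9600


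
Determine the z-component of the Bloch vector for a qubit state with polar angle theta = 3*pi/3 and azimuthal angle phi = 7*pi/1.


theta = 3.1416, phi = 21.9911
r_z = cos(theta) = -1.0000

-1.0000


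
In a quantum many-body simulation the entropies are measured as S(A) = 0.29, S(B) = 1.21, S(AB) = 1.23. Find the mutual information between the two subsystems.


I(A:B) = S(A) + S(B) - S(AB)
= 0.29 + 1.21 - 1.23
= 0.2700

0.2700


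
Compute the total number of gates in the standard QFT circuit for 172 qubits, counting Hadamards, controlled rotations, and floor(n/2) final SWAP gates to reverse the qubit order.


Hadamard gates: 172
Controlled rotations: n*(n-1)/2 = 172*171/2 = 14706
SWAP gates: floor(n/2) = floor(172/2) = 86
Total = 172 + 14706 + 86
= 14964

14964


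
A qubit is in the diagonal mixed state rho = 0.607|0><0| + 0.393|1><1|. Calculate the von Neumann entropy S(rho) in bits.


S = -p*log2(p) - (1-p)*log2(1-p)
p = 0.6070, 1-p = 0.3930
= -0.6070 * log2(0.6070) - 0.3930 * log2(0.3930)
= -(-0.4372) - (-0.5295)
= 0.9667

0.9667


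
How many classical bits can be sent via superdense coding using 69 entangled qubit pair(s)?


Superdense coding allows 2 classical bits per shared entangled pair.
69 pair(s) -> 2 * 69 = 138 classical bits

138


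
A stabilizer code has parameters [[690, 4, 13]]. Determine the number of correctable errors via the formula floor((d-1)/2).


Code parameters: [[690, 4, 13]], distance d = 13.
Number of correctable errors = floor((d-1)/2)
= floor((13 - 1)/2)
= floor(12/2)
= 6

6


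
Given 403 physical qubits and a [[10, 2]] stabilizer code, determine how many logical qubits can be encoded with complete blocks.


Each code block uses 10 physical qubits for 2 logical qubit(s).
Number of complete blocks = floor(403 / 10) = 40
Logical qubits = 40 * 2
= 80

80


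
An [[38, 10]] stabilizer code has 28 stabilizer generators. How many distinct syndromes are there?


Each stabilizer generator gives a binary (+1 or -1) measurement outcome.
With 28 independent generators:
Total syndromes = 2^28
= 268435456

268435456


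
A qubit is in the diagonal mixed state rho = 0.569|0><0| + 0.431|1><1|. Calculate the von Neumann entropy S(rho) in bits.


S = -p*log2(p) - (1-p)*log2(1-p)
p = 0.5690, 1-p = 0.4310
= -0.5690 * log2(0.5690) - 0.4310 * log2(0.4310)
= -(-0.4629) - (-0.5233)
= 0.9862

0.9862


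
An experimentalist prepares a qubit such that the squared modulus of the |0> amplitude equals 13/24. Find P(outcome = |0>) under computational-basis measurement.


|alpha|^2 = 13/24 = 0.5417
|beta|^2 = 1 - 13/24 = 11/24 = 0.4583
P(|0>) = |alpha|^2 = 0.5417

0.5417


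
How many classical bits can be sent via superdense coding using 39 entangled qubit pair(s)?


Superdense coding allows 2 classical bits per shared entangled pair.
39 pair(s) -> 2 * 39 = 78 classical bits

78


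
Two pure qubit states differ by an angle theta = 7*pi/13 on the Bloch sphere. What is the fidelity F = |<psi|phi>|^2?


For states separated by angle theta on Bloch sphere:
F = cos^2(theta/2)
theta = 7*pi/13 = 1.6916
theta/2 = 0.8458
cos(theta/2) = 0.6631
F = 0.4397

0.4397


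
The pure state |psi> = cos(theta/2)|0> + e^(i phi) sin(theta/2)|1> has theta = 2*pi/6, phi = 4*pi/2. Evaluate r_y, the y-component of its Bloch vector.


theta = 1.0472, phi = 6.2832
r_y = sin(theta)*sin(phi) = 0.8660 * 0.0000
r_y = 0.0000

0.0000


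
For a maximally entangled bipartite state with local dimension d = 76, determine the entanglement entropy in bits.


For a maximally entangled state in d x d:
S = log2(d) = log2(76)
= 6.2479

6.2479


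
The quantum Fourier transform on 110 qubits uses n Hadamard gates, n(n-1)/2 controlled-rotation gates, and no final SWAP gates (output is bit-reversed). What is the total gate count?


Hadamard gates: 110
Controlled rotations: n*(n-1)/2 = 110*109/2 = 5995
SWAP gates: 0 (omitted)
Total = 110 + 5995
= 6105

6105


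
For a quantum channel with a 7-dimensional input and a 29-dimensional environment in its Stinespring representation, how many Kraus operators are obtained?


Tracing out the environment in an orthonormal basis {|i>_E} gives Kraus operators K_i = <i|_E U |0>_E.
Number of Kraus operators = dim(H_env) = d_env
= 29

29


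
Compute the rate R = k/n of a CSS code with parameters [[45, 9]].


Code rate R = k/n
= 9/45
= 0.2000

0.2000


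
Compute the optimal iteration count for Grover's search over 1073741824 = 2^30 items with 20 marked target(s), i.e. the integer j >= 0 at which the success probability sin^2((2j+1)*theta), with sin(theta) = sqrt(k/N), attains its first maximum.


After j Grover iterations the success probability is P(j) = sin^2((2j+1)*theta), where sin(theta) = sqrt(k/N).
N = 2^30 = 1073741824, k = 20
sin(theta) = sqrt(k/N) = 0.0001364787584
theta = arcsin(sqrt(k/N)) = 0.0001364787588 rad
P(j) reaches its first maximum when (2j+1)*theta is as close as possible to pi/2, i.e. j = round(pi/(4*theta) - 1/2).
pi/(4*theta) - 1/2 = 5754.2282
(For comparison, the common estimate pi/4 * sqrt(N/k) = 5754.7282; the exact maximiser is used here.)
Optimal iterations = 5754

5754
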